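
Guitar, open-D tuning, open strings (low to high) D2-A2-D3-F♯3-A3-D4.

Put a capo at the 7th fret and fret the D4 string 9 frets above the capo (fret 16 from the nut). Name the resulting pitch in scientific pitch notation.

The capo raises the open D4 by 7 semitones to A4; fretting 9 more gives D4 + 7 + 9 = D4 + 16 semitones = F♯5.

F♯5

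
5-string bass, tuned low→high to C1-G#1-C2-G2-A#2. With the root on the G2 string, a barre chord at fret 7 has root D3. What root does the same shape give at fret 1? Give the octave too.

Moving from fret 7 to fret 1 shifts the root by -6 semitones.
D3 down 6 semitones is G#2.

G#2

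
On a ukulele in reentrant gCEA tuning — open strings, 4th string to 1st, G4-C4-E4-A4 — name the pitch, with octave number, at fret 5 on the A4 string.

D5

The open A4 string plus 5 semitones: A–A#–B–C–C#–D.
The walk passes from B into C once, so the octave number goes from 4 to 5.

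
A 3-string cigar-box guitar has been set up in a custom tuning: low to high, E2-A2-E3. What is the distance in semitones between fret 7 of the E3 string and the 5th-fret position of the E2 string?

14 semitones

E3 at fret 7 → B3 (MIDI 59); E2 at fret 5 → A2 (MIDI 45).
59 − 45 = 14, so the two pitches are 14 semitones apart, with B3 the higher.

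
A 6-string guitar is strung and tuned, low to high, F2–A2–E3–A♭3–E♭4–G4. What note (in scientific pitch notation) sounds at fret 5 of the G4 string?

C5

G4 is MIDI 67. Adding 5 gives 72, which is C5.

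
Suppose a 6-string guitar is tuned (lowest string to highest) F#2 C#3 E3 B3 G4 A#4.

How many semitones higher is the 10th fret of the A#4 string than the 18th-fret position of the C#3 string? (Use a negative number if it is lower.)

A#4 at fret 10 → G#5 (MIDI 80); C#3 at fret 18 → G4 (MIDI 67).
80 − 67 = 13, so the two pitches are 13 semitones apart.

13 semitones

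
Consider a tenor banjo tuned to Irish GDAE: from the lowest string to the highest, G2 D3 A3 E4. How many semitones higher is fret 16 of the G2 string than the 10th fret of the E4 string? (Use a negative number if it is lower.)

G2 at fret 16 → B3 (MIDI 59); E4 at fret 10 → D5 (MIDI 74).
59 − 74 = -15, so the two pitches are 15 semitones apart.

-15 semitones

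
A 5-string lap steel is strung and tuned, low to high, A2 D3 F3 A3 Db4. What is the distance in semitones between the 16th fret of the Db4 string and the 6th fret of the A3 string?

Db4 at fret 16 → F5 (MIDI 77); A3 at fret 6 → Eb4 (MIDI 63).
77 − 63 = 14, so the two pitches are 14 semitones apart, with F5 the higher.

14 semitones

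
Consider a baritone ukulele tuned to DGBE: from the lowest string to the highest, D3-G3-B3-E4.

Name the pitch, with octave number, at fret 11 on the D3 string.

C#4

Each fret is one semitone, so D3 + 11 = C#4.
(Equivalently spelled Db4.)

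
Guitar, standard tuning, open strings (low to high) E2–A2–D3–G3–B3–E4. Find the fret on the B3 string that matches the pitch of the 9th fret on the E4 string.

14

E4 at fret 9 is E4 + 9 semitones = C♯5.
The open B3 string is 5 semitones below the open E4, so the same pitch on the B3 string lies at fret 9 + 5 = 14.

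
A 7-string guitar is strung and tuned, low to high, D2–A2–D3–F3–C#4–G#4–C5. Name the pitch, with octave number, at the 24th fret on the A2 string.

A4

The open A2 string plus 24 semitones: A–A#–B–C–…–G–G#–A.
The walk passes from B into C 2 times, so the octave number goes from 2 to 4.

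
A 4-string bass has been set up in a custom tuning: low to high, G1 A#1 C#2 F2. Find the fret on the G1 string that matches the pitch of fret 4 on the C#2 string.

C#2 at fret 4 is C#2 + 4 semitones = F2.
The open G1 string is 6 semitones below the open C#2, so the same pitch on the G1 string lies at fret 4 + 6 = 10.

10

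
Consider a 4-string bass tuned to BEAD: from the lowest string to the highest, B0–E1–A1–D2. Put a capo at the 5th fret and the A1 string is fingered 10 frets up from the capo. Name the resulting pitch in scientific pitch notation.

The capo raises the open A1 by 5 semitones to D2; fretting 10 more gives A1 + 5 + 10 = A1 + 15 semitones = C3.

C3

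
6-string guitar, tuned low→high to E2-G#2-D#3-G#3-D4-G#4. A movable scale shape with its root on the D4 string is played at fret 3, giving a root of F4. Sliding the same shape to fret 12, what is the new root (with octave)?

Moving from fret 3 to fret 12 shifts the root by 9 semitones.
F4 up 9 semitones is D5.

D5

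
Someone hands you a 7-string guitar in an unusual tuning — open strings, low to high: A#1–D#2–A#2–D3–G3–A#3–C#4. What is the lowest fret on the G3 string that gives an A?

2

From G3, count semitones up the chromatic scale until reaching A: G–G#–A — 2 steps.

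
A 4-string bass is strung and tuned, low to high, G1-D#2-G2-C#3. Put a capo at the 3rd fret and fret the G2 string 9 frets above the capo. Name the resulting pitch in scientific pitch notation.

The capo raises the open G2 by 3 semitones to A#2; fretting 9 more gives G2 + 3 + 9 = G2 + 12 semitones = G3.

G3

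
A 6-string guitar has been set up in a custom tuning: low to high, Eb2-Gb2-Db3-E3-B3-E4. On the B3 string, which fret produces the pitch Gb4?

7

Gb4 is 7 semitones above the open B3 (B–C–Db–D–Eb–E–F–Gb), so it sits at fret 7.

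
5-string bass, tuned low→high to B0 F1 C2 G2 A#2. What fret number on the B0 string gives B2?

B2 is 24 semitones above the open B0 (B–C–C#–D–…–A–A#–B), so it sits at fret 24.

24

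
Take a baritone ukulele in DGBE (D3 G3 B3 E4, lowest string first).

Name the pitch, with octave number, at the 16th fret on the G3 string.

B4

G3 is MIDI 55. Adding 16 gives 71, which is B4.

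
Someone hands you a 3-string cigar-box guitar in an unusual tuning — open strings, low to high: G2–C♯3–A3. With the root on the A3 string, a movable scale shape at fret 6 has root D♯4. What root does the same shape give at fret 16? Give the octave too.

Moving from fret 6 to fret 16 shifts the root by 10 semitones.
D♯4 up 10 semitones is C♯5.

C♯5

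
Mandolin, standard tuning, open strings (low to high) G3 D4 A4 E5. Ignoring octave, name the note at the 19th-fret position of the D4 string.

Each fret is one semitone, so D4 + 19 = A.

A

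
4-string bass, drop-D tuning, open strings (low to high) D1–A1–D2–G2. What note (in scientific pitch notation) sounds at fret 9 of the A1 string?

F#2

Each fret is one semitone, so A1 + 9 = F#2.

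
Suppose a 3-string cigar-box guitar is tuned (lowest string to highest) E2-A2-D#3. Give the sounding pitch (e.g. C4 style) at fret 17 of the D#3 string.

G#4

Each fret is one semitone, so D#3 + 17 = G#4.
(Equivalently spelled Ab4.)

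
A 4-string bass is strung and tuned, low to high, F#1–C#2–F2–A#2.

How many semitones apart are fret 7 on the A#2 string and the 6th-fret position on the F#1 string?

17 semitones

A#2 at fret 7 → F3 (MIDI 53); F#1 at fret 6 → C2 (MIDI 36).
53 − 36 = 17, so the two pitches are 17 semitones apart, with F3 the higher.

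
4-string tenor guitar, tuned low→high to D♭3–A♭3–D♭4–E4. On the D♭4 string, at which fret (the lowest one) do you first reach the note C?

From D♭4, count semitones up the chromatic scale until reaching C: Db–D–Eb–E–…–Bb–B–C — 11 steps.

11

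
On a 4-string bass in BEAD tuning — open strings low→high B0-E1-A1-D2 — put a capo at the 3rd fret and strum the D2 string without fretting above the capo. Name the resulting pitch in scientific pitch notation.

The capo raises the open D2 by 3 semitones to F2; fretting 0 more gives D2 + 3 + 0 = D2 + 3 semitones = F2.

F2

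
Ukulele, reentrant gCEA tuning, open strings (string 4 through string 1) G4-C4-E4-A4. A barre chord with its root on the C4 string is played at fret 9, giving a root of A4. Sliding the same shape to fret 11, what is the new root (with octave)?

Moving from fret 9 to fret 11 shifts the root by 2 semitones.
A4 up 2 semitones is B4.

B4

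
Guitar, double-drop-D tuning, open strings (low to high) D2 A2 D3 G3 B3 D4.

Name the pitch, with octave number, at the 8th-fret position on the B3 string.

Each fret is one semitone, so B3 + 8 = G4.

G4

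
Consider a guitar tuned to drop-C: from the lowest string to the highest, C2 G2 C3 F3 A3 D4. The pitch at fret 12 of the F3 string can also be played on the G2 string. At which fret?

F3 at fret 12 is F3 + 12 semitones = F4.
The open G2 string is 10 semitones below the open F3, so the same pitch on the G2 string lies at fret 12 + 10 = 22.

22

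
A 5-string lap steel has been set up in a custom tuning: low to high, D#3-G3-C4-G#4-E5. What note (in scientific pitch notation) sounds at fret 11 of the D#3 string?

D4

D#3 is MIDI 51. Adding 11 gives 62, which is D4.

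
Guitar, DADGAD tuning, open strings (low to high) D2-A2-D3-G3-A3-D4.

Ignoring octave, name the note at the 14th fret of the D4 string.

E

Each fret is one semitone, so D4 + 14 = E.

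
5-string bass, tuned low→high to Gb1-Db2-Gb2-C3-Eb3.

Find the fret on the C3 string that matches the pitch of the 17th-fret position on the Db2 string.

6

Db2 at fret 17 is Db2 + 17 semitones = Gb3.
The open C3 string is 11 semitones above the open Db2, so the same pitch on the C3 string lies at fret 17 − 11 = 6.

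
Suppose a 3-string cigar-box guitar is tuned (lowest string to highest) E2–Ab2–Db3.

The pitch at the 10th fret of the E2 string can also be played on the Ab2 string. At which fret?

6

E2 at fret 10 is E2 + 10 semitones = D3.
The open Ab2 string is 4 semitones above the open E2, so the same pitch on the Ab2 string lies at fret 10 − 4 = 6.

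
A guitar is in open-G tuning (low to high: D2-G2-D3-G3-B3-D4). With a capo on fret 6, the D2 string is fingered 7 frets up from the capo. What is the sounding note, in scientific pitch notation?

D#3

The capo raises the open D2 by 6 semitones to G#2; fretting 7 more gives D2 + 6 + 7 = D2 + 13 semitones = D#3.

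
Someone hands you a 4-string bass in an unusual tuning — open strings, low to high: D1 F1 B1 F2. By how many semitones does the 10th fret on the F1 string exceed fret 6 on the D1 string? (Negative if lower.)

F1 at fret 10 → D#2 (MIDI 39); D1 at fret 6 → G#1 (MIDI 32).
39 − 32 = 7, so the two pitches are 7 semitones apart.

7 semitones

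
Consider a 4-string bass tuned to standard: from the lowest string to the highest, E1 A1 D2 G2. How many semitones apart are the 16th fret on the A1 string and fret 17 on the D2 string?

6 semitones

A1 at fret 16 → C#3 (MIDI 49); D2 at fret 17 → G3 (MIDI 55).
49 − 55 = -6, so the two pitches are 6 semitones apart, with G3 the higher.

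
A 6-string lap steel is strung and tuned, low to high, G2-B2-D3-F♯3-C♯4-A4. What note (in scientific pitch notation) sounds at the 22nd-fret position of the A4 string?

The open A4 string plus 22 semitones: A–A#–B–C–…–F–F#–G.
The walk passes from B into C 2 times, so the octave number goes from 4 to 6.

G6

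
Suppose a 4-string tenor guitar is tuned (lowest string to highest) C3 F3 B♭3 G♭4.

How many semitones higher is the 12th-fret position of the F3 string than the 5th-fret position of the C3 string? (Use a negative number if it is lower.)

F3 at fret 12 → F4 (MIDI 65); C3 at fret 5 → F3 (MIDI 53).
65 − 53 = 12, so the two pitches are 12 semitones apart.

12 semitones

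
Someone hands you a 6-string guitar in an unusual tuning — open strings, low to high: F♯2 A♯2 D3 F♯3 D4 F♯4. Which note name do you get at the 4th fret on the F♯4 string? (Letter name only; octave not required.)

A♯

Each fret is one semitone, so F♯4 + 4 = A♯.
(Equivalently spelled B♭.)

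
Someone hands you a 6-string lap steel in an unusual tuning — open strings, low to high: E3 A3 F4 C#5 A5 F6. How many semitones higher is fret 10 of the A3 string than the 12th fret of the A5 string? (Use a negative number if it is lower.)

-26 semitones

A3 at fret 10 → G4 (MIDI 67); A5 at fret 12 → A6 (MIDI 93).
67 − 93 = -26, so the two pitches are 26 semitones apart.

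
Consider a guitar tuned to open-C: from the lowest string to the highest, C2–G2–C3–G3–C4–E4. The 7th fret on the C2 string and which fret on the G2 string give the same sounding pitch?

Fret 7 on C2 is MIDI 36 + 7 = 43 (G2). On the G2 string (open MIDI 43), that pitch is 43 − 43 = fret 0.

0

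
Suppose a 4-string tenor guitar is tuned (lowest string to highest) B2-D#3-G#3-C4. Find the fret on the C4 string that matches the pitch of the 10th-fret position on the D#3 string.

1

D#3 at fret 10 is D#3 + 10 semitones = C#4.
The open C4 string is 9 semitones above the open D#3, so the same pitch on the C4 string lies at fret 10 − 9 = 1.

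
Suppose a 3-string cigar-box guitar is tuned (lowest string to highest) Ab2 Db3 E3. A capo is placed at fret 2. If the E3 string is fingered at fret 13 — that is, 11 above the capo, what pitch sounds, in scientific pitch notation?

F4

The capo raises the open E3 by 2 semitones to Gb3; fretting 11 more gives E3 + 2 + 11 = E3 + 13 semitones = F4.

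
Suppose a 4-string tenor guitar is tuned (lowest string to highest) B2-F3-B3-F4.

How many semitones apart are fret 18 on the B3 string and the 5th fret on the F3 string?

19 semitones

B3 at fret 18 → F5 (MIDI 77); F3 at fret 5 → A#3 (MIDI 58).
77 − 58 = 19, so the two pitches are 19 semitones apart, with F5 the higher.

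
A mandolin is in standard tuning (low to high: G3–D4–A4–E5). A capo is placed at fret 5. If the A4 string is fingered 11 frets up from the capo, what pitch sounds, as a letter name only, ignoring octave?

The capo raises the open A4 by 5 semitones to D5; fretting 11 more gives A4 + 5 + 11 = A4 + 16 semitones, landing on C♯.

C♯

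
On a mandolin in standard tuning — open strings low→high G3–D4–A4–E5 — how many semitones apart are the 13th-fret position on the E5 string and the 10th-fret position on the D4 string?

E5 at fret 13 → F6 (MIDI 89); D4 at fret 10 → C5 (MIDI 72).
89 − 72 = 17, so the two pitches are 17 semitones apart, with F6 the higher.

17 semitones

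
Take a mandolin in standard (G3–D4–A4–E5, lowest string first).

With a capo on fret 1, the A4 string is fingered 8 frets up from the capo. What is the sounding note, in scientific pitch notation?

F#5

The capo raises the open A4 by 1 semitone to A#4; fretting 8 more gives A4 + 1 + 8 = A4 + 9 semitones = F#5.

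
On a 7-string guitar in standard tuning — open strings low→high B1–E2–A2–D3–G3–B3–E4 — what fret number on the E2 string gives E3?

12

E3 is 12 semitones above the open E2 (E–F–F#–G–…–D–D#–E), so it sits at fret 12.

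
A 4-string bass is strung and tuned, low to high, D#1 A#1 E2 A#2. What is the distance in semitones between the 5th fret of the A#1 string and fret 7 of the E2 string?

8 semitones

A#1 at fret 5 → D#2 (MIDI 39); E2 at fret 7 → B2 (MIDI 47).
39 − 47 = -8, so the two pitches are 8 semitones apart, with B2 the higher.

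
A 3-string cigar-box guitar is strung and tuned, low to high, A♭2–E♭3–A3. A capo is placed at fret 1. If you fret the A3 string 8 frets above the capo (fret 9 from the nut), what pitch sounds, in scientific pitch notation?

G♭4

The capo raises the open A3 by 1 semitone to B♭3; fretting 8 more gives A3 + 1 + 8 = A3 + 9 semitones = G♭4.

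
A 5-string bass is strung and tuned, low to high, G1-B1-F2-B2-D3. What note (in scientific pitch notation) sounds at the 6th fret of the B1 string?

The open B1 string plus 6 semitones: B–C–Db–D–Eb–E–F.
The walk passes from B into C once, so the octave number goes from 1 to 2.

F2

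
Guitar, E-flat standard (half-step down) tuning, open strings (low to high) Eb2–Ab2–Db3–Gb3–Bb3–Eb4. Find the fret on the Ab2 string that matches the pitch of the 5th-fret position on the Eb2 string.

0

Eb2 at fret 5 is Eb2 + 5 semitones = Ab2.
The open Ab2 string is 5 semitones above the open Eb2, so the same pitch on the Ab2 string lies at fret 5 − 5 = 0.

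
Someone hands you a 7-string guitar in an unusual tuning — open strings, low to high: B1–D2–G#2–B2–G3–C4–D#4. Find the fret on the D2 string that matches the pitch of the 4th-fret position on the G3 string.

21

G3 at fret 4 is G3 + 4 semitones = B3.
The open D2 string is 17 semitones below the open G3, so the same pitch on the D2 string lies at fret 4 + 17 = 21.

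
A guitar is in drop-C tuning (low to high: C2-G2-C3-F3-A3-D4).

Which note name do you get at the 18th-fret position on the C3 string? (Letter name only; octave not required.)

F#

The open C3 string plus 18 semitones: C–C#–D–D#–…–E–F–F#.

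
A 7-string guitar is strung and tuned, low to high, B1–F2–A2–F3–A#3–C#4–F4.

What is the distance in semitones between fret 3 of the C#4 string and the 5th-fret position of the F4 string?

6 semitones

C#4 at fret 3 → E4 (MIDI 64); F4 at fret 5 → A#4 (MIDI 70).
64 − 70 = -6, so the two pitches are 6 semitones apart, with A#4 the higher.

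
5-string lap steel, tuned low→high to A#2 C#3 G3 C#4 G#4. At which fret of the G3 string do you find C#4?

C#4 is 6 semitones above the open G3 (G–G#–A–A#–B–C–C#), so it sits at fret 6.

6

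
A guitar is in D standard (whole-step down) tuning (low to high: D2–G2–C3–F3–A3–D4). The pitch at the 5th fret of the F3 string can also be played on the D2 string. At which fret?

F3 at fret 5 is F3 + 5 semitones = A#3.
The open D2 string is 15 semitones below the open F3, so the same pitch on the D2 string lies at fret 5 + 15 = 20.

20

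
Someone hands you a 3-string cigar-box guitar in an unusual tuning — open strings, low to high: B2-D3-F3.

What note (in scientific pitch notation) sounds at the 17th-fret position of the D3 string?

G4

D3 is MIDI 50. Adding 17 gives 67, which is G4.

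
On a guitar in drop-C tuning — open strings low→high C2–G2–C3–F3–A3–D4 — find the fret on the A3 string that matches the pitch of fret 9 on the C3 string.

Fret 9 on C3 is MIDI 48 + 9 = 57 (A3). On the A3 string (open MIDI 57), that pitch is 57 − 57 = fret 0.

0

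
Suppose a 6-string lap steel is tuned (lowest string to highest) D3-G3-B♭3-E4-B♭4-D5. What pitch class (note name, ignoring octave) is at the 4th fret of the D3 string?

D3 is MIDI 50. Adding 4 gives 54; 54 mod 12 = 6, i.e. G♭.
(Equivalently spelled F♯.)

G♭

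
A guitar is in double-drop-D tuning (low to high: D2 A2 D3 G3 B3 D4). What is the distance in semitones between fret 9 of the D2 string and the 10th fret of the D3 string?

13 semitones

D2 at fret 9 → B2 (MIDI 47); D3 at fret 10 → C4 (MIDI 60).
47 − 60 = -13, so the two pitches are 13 semitones apart, with C4 the higher.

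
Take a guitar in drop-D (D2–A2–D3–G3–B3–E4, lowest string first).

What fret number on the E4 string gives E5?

E5 is 12 semitones above the open E4 (E–F–F#–G–…–D–D#–E), so it sits at fret 12.

12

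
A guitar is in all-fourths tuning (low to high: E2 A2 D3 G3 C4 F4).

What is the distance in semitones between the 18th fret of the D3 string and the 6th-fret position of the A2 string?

D3 at fret 18 → G#4 (MIDI 68); A2 at fret 6 → D#3 (MIDI 51).
68 − 51 = 17, so the two pitches are 17 semitones apart, with G#4 the higher.

17 semitones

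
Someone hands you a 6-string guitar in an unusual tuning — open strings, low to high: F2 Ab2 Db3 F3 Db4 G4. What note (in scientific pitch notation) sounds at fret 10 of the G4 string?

The open G4 string plus 10 semitones: G–Ab–A–Bb–…–Eb–E–F.
The walk passes from B into C once, so the octave number goes from 4 to 5.

F5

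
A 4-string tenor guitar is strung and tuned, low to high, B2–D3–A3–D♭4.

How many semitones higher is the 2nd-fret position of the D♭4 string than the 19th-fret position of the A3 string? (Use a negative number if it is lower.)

-13 semitones

D♭4 at fret 2 → E♭4 (MIDI 63); A3 at fret 19 → E5 (MIDI 76).
63 − 76 = -13, so the two pitches are 13 semitones apart.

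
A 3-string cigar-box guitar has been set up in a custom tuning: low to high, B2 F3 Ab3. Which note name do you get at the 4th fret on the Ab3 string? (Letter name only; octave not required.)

The open Ab3 string plus 4 semitones: Ab–A–Bb–B–C.

C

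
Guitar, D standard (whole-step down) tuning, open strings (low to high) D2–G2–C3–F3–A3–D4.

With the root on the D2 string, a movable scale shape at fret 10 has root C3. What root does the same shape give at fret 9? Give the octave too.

B2

Moving from fret 10 to fret 9 shifts the root by -1 semitone.
C3 down 1 semitone is B2.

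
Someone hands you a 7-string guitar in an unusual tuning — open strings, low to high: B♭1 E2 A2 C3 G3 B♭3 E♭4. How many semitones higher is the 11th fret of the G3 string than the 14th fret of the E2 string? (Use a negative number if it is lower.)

12 semitones

G3 at fret 11 → G♭4 (MIDI 66); E2 at fret 14 → G♭3 (MIDI 54).
66 − 54 = 12, so the two pitches are 12 semitones apart.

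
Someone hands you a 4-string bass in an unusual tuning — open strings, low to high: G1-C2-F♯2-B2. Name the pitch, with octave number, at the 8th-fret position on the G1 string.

Each fret is one semitone, so G1 + 8 = D♯2.

D♯2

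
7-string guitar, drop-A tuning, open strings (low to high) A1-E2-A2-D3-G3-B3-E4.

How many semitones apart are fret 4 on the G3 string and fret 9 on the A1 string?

G3 at fret 4 → B3 (MIDI 59); A1 at fret 9 → F#2 (MIDI 42).
59 − 42 = 17, so the two pitches are 17 semitones apart, with B3 the higher.

17 semitones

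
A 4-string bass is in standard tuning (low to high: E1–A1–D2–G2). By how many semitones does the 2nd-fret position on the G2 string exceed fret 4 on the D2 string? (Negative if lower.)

3 semitones

G2 at fret 2 → A2 (MIDI 45); D2 at fret 4 → F#2 (MIDI 42).
45 − 42 = 3, so the two pitches are 3 semitones apart.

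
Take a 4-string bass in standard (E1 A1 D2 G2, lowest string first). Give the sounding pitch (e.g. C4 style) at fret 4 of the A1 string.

A1 is MIDI 33. Adding 4 gives 37, which is C#2.

C#2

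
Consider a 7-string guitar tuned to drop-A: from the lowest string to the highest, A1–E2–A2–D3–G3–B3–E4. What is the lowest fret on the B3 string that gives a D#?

From B3, count semitones up the chromatic scale until reaching D#: B–C–C#–D–D# — 4 steps.

4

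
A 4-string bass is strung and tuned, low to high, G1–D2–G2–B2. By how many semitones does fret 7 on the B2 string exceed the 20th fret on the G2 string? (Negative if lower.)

-9 semitones

B2 at fret 7 → Gb3 (MIDI 54); G2 at fret 20 → Eb4 (MIDI 63).
54 − 63 = -9, so the two pitches are 9 semitones apart.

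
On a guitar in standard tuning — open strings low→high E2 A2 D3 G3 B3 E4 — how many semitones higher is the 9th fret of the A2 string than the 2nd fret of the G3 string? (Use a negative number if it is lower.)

-3 semitones

A2 at fret 9 → F♯3 (MIDI 54); G3 at fret 2 → A3 (MIDI 57).
54 − 57 = -3, so the two pitches are 3 semitones apart.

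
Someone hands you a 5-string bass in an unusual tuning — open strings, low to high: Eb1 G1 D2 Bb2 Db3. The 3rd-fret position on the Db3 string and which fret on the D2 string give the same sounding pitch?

Fret 3 on Db3 is MIDI 49 + 3 = 52 (E3). On the D2 string (open MIDI 38), that pitch is 52 − 38 = fret 14.

14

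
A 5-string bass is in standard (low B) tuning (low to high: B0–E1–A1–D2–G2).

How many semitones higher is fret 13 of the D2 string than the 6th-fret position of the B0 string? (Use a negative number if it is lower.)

22 semitones

D2 at fret 13 → D♯3 (MIDI 51); B0 at fret 6 → F1 (MIDI 29).
51 − 29 = 22, so the two pitches are 22 semitones apart.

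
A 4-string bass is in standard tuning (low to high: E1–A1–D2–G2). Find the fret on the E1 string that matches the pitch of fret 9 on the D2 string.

19

Fret 9 on D2 is MIDI 38 + 9 = 47 (B2). On the E1 string (open MIDI 28), that pitch is 47 − 28 = fret 19.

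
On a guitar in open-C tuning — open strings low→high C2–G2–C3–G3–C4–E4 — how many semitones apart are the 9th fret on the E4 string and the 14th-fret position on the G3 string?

4 semitones

E4 at fret 9 → C♯5 (MIDI 73); G3 at fret 14 → A4 (MIDI 69).
73 − 69 = 4, so the two pitches are 4 semitones apart, with C♯5 the higher.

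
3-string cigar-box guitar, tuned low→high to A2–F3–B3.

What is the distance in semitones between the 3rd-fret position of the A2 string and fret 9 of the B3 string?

20 semitones

A2 at fret 3 → C3 (MIDI 48); B3 at fret 9 → G♯4 (MIDI 68).
48 − 68 = -20, so the two pitches are 20 semitones apart, with G♯4 the higher.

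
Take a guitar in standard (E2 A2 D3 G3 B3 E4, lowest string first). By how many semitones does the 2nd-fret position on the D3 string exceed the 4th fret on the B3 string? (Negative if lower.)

-11 semitones

D3 at fret 2 → E3 (MIDI 52); B3 at fret 4 → D#4 (MIDI 63).
52 − 63 = -11, so the two pitches are 11 semitones apart.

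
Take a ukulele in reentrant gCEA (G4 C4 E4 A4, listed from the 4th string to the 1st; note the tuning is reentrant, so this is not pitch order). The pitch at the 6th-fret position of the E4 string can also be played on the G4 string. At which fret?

Fret 6 on E4 is MIDI 64 + 6 = 70 (A#4). On the G4 string (open MIDI 67), that pitch is 70 − 67 = fret 3.

3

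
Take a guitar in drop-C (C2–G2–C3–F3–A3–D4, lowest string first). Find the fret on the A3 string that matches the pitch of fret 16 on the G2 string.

G2 at fret 16 is G2 + 16 semitones = B3.
The open A3 string is 14 semitones above the open G2, so the same pitch on the A3 string lies at fret 16 − 14 = 2.

2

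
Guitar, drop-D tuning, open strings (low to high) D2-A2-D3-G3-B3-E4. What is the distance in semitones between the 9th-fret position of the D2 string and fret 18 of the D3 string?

D2 at fret 9 → B2 (MIDI 47); D3 at fret 18 → G#4 (MIDI 68).
47 − 68 = -21, so the two pitches are 21 semitones apart, with G#4 the higher.

21 semitones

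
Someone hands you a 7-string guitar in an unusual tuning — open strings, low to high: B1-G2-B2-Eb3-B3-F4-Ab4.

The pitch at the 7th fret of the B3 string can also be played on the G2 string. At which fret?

Fret 7 on B3 is MIDI 59 + 7 = 66 (Gb4). On the G2 string (open MIDI 43), that pitch is 66 − 43 = fret 23.

23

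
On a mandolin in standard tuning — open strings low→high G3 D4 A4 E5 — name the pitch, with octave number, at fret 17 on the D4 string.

Each fret is one semitone, so D4 + 17 = G5.

G5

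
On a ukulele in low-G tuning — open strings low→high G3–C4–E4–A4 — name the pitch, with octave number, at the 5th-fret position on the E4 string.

A4

The open E4 string plus 5 semitones: E–F–F#–G–G#–A.
No B→C boundary is crossed, so the octave stays at 4.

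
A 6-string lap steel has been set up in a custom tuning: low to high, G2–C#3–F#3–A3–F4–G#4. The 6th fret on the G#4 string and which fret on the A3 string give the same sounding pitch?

G#4 at fret 6 is G#4 + 6 semitones = D5.
The open A3 string is 11 semitones below the open G#4, so the same pitch on the A3 string lies at fret 6 + 11 = 17.

17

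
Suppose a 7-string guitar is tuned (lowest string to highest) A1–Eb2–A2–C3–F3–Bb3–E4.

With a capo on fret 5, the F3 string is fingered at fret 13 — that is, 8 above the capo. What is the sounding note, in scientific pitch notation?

The capo raises the open F3 by 5 semitones to Bb3; fretting 8 more gives F3 + 5 + 8 = F3 + 13 semitones = Gb4.
(Also written F#.)

Gb4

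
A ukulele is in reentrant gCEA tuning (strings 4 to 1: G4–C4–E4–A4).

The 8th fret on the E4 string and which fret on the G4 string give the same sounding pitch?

5

E4 at fret 8 is E4 + 8 semitones = C5.
The open G4 string is 3 semitones above the open E4, so the same pitch on the G4 string lies at fret 8 − 3 = 5.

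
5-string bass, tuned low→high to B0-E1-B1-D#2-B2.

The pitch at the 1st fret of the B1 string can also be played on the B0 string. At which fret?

13

B1 at fret 1 is B1 + 1 semitone = C2.
The open B0 string is 12 semitones below the open B1, so the same pitch on the B0 string lies at fret 1 + 12 = 13.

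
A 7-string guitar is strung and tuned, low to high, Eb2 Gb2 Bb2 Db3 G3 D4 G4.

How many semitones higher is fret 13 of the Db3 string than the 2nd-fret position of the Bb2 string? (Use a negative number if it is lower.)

14 semitones

Db3 at fret 13 → D4 (MIDI 62); Bb2 at fret 2 → C3 (MIDI 48).
62 − 48 = 14, so the two pitches are 14 semitones apart.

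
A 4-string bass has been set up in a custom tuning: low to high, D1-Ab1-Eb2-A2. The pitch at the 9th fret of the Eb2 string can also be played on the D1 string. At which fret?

22

Eb2 at fret 9 is Eb2 + 9 semitones = C3.
The open D1 string is 13 semitones below the open Eb2, so the same pitch on the D1 string lies at fret 9 + 13 = 22.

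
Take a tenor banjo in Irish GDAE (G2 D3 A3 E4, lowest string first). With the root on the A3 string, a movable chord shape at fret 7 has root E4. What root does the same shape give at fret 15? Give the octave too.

C5

Moving from fret 7 to fret 15 shifts the root by 8 semitones.
E4 up 8 semitones is C5.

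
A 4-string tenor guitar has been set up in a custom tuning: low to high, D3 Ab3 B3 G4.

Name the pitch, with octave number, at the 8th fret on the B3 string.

B3 is MIDI 59. Adding 8 gives 67, which is G4.

G4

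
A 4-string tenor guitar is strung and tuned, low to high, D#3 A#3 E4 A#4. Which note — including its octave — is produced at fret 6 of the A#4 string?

Each fret is one semitone, so A#4 + 6 = E5.

E5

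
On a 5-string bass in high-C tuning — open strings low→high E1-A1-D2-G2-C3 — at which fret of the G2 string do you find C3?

C3 is 5 semitones above the open G2 (G–G#–A–A#–B–C), so it sits at fret 5.

5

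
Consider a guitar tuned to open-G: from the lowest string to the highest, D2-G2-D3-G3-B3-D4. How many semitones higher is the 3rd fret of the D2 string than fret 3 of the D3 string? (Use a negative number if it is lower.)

D2 at fret 3 → F2 (MIDI 41); D3 at fret 3 → F3 (MIDI 53).
41 − 53 = -12, so the two pitches are 12 semitones apart.

-12 semitones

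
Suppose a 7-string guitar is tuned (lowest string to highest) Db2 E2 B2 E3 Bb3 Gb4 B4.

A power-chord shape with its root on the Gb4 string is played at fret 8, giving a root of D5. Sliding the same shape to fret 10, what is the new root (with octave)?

Moving from fret 8 to fret 10 shifts the root by 2 semitones.
D5 up 2 semitones is E5.

E5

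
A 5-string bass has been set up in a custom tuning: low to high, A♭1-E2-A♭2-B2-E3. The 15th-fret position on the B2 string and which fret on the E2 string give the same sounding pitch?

22

B2 at fret 15 is B2 + 15 semitones = D4.
The open E2 string is 7 semitones below the open B2, so the same pitch on the E2 string lies at fret 15 + 7 = 22.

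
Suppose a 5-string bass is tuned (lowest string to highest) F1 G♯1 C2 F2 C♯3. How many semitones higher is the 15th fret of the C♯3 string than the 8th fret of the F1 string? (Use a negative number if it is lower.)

C♯3 at fret 15 → E4 (MIDI 64); F1 at fret 8 → C♯2 (MIDI 37).
64 − 37 = 27, so the two pitches are 27 semitones apart.

27 semitones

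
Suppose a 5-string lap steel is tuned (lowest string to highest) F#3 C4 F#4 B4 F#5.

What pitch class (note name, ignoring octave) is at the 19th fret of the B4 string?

The open B4 string plus 19 semitones: B–C–C#–D–…–E–F–F#.
(Equivalently spelled Gb.)

F#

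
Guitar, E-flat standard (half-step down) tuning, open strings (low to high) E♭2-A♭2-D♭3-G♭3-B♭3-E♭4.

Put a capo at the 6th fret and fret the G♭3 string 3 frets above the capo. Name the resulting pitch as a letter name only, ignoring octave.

E♭

The capo raises the open G♭3 by 6 semitones to C4; fretting 3 more gives G♭3 + 6 + 3 = G♭3 + 9 semitones, landing on E♭.
(Also written D♯.)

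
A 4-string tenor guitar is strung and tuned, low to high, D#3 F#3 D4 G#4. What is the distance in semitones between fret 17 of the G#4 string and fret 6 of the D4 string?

17 semitones

G#4 at fret 17 → C#6 (MIDI 85); D4 at fret 6 → G#4 (MIDI 68).
85 − 68 = 17, so the two pitches are 17 semitones apart, with C#6 the higher.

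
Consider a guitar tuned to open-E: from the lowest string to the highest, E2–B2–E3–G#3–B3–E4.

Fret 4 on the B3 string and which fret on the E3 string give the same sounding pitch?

11

B3 at fret 4 is B3 + 4 semitones = D#4.
The open E3 string is 7 semitones below the open B3, so the same pitch on the E3 string lies at fret 4 + 7 = 11.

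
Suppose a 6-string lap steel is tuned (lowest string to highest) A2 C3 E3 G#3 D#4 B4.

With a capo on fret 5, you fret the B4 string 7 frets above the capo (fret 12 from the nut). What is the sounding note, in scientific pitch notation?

The capo raises the open B4 by 5 semitones to E5; fretting 7 more gives B4 + 5 + 7 = B4 + 12 semitones = B5.

B5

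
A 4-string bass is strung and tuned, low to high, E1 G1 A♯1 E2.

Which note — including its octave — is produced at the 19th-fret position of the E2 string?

B3

E2 is MIDI 40. Adding 19 gives 59, which is B3.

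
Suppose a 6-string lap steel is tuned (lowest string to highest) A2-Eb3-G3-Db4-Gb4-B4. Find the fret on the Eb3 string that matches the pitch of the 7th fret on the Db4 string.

17

Fret 7 on Db4 is MIDI 61 + 7 = 68 (Ab4). On the Eb3 string (open MIDI 51), that pitch is 68 − 51 = fret 17.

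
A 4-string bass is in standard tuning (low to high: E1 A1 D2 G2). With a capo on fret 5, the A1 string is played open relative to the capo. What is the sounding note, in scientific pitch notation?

The capo raises the open A1 by 5 semitones to D2; fretting 0 more gives A1 + 5 + 0 = A1 + 5 semitones = D2.

D2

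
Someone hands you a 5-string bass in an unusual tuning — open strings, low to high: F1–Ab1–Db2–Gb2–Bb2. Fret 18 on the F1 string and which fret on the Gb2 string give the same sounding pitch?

Fret 18 on F1 is MIDI 29 + 18 = 47 (B2). On the Gb2 string (open MIDI 42), that pitch is 47 − 42 = fret 5.

5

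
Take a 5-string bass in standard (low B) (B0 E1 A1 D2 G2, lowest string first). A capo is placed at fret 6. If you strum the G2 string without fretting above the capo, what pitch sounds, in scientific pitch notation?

C#3

The capo raises the open G2 by 6 semitones to C#3; fretting 0 more gives G2 + 6 + 0 = G2 + 6 semitones = C#3.
(Also written Db.)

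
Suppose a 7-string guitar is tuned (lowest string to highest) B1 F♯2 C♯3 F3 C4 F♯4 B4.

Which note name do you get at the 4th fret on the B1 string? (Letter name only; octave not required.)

D♯

The open B1 string plus 4 semitones: B–C–C#–D–D#.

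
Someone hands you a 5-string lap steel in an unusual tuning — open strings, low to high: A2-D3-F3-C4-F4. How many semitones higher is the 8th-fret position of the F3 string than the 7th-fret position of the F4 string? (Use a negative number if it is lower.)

-11 semitones

F3 at fret 8 → C#4 (MIDI 61); F4 at fret 7 → C5 (MIDI 72).
61 − 72 = -11, so the two pitches are 11 semitones apart.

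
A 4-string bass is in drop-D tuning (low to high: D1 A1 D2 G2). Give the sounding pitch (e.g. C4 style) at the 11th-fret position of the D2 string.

C♯3

The open D2 string plus 11 semitones: D–D#–E–F–…–B–C–C#.
The walk passes from B into C once, so the octave number goes from 2 to 3.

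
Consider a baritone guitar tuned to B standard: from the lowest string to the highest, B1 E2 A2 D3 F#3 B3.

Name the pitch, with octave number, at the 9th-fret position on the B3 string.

G#4

B3 is MIDI 59. Adding 9 gives 68, which is G#4.
(Equivalently spelled Ab4.)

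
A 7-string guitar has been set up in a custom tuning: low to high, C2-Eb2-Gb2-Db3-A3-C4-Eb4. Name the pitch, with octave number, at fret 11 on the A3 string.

Each fret is one semitone, so A3 + 11 = Ab4.

Ab4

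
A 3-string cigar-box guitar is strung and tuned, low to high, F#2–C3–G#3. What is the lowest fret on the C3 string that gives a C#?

1

From C3, count semitones up the chromatic scale until reaching C#: C–C# — 1 step.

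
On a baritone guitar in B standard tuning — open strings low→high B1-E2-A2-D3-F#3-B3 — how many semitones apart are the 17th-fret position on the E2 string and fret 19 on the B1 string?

3 semitones

E2 at fret 17 → A3 (MIDI 57); B1 at fret 19 → F#3 (MIDI 54).
57 − 54 = 3, so the two pitches are 3 semitones apart, with A3 the higher.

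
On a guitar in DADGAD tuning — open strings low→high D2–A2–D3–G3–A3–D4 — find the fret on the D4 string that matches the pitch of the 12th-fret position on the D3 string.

0

Fret 12 on D3 is MIDI 50 + 12 = 62 (D4). On the D4 string (open MIDI 62), that pitch is 62 − 62 = fret 0.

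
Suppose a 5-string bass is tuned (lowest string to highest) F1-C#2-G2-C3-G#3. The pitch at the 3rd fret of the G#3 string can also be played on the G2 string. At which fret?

G#3 at fret 3 is G#3 + 3 semitones = B3.
The open G2 string is 13 semitones below the open G#3, so the same pitch on the G2 string lies at fret 3 + 13 = 16.

16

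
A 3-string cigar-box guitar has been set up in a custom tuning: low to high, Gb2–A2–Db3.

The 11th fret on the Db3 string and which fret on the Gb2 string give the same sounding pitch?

18

Db3 at fret 11 is Db3 + 11 semitones = C4.
The open Gb2 string is 7 semitones below the open Db3, so the same pitch on the Gb2 string lies at fret 11 + 7 = 18.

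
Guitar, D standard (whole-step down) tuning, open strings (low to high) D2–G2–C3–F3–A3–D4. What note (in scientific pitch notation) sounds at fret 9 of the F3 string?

The open F3 string plus 9 semitones: F–F#–G–G#–A–A#–B–C–C#–D.
The walk passes from B into C once, so the octave number goes from 3 to 4.

D4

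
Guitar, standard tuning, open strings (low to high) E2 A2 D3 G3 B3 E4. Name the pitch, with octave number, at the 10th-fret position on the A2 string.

G3

The open A2 string plus 10 semitones: A–A#–B–C–…–F–F#–G.
The walk passes from B into C once, so the octave number goes from 2 to 3.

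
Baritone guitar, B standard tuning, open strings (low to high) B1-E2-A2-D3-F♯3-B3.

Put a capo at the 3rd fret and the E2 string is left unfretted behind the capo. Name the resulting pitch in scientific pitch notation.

The capo raises the open E2 by 3 semitones to G2; fretting 0 more gives E2 + 3 + 0 = E2 + 3 semitones = G2.

G2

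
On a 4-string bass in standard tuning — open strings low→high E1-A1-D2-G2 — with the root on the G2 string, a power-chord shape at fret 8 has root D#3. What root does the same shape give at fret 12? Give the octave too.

Moving from fret 8 to fret 12 shifts the root by 4 semitones.
D#3 up 4 semitones is G3.

G3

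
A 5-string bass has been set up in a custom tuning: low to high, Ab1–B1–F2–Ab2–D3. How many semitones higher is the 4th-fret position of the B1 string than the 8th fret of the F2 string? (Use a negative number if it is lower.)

-10 semitones

B1 at fret 4 → Eb2 (MIDI 39); F2 at fret 8 → Db3 (MIDI 49).
39 − 49 = -10, so the two pitches are 10 semitones apart.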